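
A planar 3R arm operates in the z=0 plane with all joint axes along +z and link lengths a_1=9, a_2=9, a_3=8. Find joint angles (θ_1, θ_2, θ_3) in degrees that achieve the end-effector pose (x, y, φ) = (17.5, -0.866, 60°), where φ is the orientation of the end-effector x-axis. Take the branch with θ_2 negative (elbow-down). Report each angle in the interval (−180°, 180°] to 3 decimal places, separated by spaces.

wrist centre = target − a_3·(cos φ, sin φ) = (13.5000, -7.7942)
cos θ_2 = (242.9996−9²−9²)/(2·9·9) = 0.5000; θ_2 = -60.0002° (elbow-down)
β = atan2(-7.7942,13.5000) = -29.9999°; ψ = atan2(-7.7942,13.5000) = -30.0001°
θ_1 = β − ψ = 0.0002°
θ_3 = φ − θ_1 − θ_2 = 120.0000° (wrapped to (-180°,180°])

0.000 -60.000 120.000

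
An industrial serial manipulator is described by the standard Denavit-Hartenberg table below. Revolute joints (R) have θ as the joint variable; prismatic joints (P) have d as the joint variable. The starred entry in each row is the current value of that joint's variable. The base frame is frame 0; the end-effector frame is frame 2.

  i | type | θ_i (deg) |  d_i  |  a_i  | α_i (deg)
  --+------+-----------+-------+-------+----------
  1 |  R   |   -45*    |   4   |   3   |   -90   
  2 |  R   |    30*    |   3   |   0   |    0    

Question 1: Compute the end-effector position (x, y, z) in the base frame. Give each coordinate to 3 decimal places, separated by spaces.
4.243 0.000 4.000

after link 1: o_1 = (2.1213, -2.1213, 4.0000)
after link 2: o_2 = (4.2426, 0.0000, 4.0000)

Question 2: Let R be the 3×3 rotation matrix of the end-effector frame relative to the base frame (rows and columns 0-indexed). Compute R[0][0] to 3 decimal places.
End-effector x-axis (col 0 of R) = (0.6124,-0.6124,-0.5000)
R[0][0] = 0.6124

0.612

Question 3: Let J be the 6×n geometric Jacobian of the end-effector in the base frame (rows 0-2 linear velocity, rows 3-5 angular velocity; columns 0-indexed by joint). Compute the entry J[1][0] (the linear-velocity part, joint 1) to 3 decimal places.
4.243

axis z_0 = ẑ; lever o_n−o_0 = (4.2426,0.0000,4.0000)
cross product → J_v[:, 0] = (-0.0000,4.2426,0.0000)
J_ω[:, 0] = z_0
entry J[1][0] = 4.2426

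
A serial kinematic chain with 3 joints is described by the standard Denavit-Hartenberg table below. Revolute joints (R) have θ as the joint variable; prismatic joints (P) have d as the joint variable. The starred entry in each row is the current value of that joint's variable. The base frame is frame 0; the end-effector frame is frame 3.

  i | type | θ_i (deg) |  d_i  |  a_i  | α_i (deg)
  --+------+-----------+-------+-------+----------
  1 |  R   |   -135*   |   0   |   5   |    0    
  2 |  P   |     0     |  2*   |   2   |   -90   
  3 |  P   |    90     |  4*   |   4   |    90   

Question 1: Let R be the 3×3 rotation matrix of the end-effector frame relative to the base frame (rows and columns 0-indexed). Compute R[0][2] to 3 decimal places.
-0.707

End-effector z-axis (col 2 of R) = (-0.7071,-0.7071,0.0000)
R[0][2] = -0.7071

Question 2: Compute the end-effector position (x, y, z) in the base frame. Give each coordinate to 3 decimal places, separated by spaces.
-2.121 -7.778 -2.000

after link 1: o_1 = (-3.5355, -3.5355, 0.0000)
after link 2: o_2 = (-4.9497, -4.9497, 2.0000)
after link 3: o_3 = (-2.1213, -7.7782, -2.0000)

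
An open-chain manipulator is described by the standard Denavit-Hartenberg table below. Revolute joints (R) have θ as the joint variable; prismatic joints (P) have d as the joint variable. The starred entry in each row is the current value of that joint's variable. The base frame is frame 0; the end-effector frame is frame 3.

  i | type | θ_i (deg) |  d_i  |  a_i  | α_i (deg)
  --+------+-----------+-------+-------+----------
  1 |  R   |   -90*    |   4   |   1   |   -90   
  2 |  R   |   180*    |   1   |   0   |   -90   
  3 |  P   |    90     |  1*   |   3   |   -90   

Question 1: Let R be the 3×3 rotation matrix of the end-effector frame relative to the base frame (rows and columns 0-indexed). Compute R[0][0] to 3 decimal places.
-1.000

End-effector x-axis (col 0 of R) = (-1.0000,0.0000,-0.0000)
R[0][0] = -1.0000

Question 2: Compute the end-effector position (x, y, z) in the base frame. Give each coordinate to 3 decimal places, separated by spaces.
-2.000 -1.000 5.000

after link 1: o_1 = (0.0000, -1.0000, 4.0000)
after link 2: o_2 = (1.0000, -1.0000, 4.0000)
after link 3: o_3 = (-2.0000, -1.0000, 5.0000)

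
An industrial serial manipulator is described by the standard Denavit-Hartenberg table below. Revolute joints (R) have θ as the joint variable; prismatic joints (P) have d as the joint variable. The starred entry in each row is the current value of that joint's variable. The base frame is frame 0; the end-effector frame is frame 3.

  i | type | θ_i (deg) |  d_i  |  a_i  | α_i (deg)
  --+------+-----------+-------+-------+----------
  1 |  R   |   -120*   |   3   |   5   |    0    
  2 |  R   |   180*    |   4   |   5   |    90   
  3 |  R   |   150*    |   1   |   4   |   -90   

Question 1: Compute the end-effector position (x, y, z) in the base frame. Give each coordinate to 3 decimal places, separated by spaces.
after link 1: o_1 = (-2.5000, -4.3301, 3.0000)
after link 2: o_2 = (0.0000, -0.0000, 7.0000)
after link 3: o_3 = (-0.8660, -3.5000, 9.0000)

-0.866 -3.500 9.000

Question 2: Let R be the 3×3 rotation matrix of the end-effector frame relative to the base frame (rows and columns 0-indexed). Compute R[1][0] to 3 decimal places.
-0.750

End-effector x-axis (col 0 of R) = (-0.4330,-0.7500,0.5000)
R[1][0] = -0.7500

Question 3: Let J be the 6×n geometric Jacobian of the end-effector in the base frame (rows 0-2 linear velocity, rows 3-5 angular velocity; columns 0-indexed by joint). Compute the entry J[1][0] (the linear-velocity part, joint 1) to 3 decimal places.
-0.866

axis z_0 = ẑ; lever o_n−o_0 = (-0.8660,-3.5000,9.0000)
cross product → J_v[:, 0] = (3.5000,-0.8660,0.0000)
J_ω[:, 0] = z_0
entry J[1][0] = -0.8660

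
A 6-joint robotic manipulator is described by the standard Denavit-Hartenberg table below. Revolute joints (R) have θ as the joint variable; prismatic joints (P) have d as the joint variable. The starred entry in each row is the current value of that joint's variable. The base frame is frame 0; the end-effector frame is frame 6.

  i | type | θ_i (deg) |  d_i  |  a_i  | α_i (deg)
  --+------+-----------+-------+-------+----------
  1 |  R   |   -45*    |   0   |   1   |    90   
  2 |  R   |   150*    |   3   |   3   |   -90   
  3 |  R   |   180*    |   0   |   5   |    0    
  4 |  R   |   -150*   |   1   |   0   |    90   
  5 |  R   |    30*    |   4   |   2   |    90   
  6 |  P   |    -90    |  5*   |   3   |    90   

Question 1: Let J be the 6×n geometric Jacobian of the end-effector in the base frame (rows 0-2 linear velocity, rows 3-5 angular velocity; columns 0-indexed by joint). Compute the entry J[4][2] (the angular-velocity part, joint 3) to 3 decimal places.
axis z_2 = (-0.3536,0.3536,-0.8660); lever o_n−o_2 = (2.2190,-0.4512,1.6005)
cross product → J_v[:, 2] = (0.1751,-1.3559,-0.6250)
J_ω[:, 2] = z_2
entry J[4][2] = 0.3536

0.354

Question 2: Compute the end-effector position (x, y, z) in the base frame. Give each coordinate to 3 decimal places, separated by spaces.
-1.032 -1.443 3.100

after link 1: o_1 = (0.7071, -0.7071, 0.0000)
after link 2: o_2 = (-3.2513, -0.9913, 1.5000)
after link 3: o_3 = (-0.1895, -4.0532, -1.0000)
after link 4: o_4 = (-0.5430, -3.6996, -1.8660)
after link 5: o_5 = (-4.8770, -3.0399, -0.9821)
after link 6: o_6 = (-1.0323, -1.4425, 3.1005)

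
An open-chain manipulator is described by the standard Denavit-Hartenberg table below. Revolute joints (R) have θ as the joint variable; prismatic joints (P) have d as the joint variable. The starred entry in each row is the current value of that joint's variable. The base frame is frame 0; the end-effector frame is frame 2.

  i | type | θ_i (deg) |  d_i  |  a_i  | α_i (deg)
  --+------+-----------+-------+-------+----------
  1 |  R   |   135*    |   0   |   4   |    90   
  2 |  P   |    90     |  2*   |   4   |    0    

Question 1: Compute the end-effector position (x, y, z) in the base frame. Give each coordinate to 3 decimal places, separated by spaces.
after link 1: o_1 = (-2.8284, 2.8284, 0.0000)
after link 2: o_2 = (-1.4142, 4.2426, 4.0000)

-1.414 4.243 4.000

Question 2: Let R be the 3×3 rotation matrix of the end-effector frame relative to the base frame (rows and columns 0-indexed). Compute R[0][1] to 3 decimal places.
End-effector y-axis (col 1 of R) = (0.7071,-0.7071,0.0000)
R[0][1] = 0.7071

0.707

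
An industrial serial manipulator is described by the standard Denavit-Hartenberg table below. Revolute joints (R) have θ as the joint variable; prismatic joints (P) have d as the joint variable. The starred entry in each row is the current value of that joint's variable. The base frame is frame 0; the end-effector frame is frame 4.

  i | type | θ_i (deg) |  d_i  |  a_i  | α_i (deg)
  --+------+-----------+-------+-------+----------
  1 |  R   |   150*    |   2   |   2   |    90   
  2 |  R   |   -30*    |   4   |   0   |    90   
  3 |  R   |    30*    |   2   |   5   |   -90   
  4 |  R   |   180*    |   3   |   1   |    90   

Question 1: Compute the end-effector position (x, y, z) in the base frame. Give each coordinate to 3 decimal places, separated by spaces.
1.960 8.797 -0.714

after link 1: o_1 = (-1.7321, 1.0000, 2.0000)
after link 2: o_2 = (0.2679, 4.4641, 2.0000)
after link 3: o_3 = (-0.8636, 8.0042, -1.8971)
after link 4: o_4 = (1.9599, 8.7966, -0.7141)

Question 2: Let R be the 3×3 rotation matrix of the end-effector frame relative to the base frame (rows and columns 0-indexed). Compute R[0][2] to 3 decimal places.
End-effector z-axis (col 2 of R) = (-0.4330,0.2500,0.8660)
R[0][2] = -0.4330

-0.433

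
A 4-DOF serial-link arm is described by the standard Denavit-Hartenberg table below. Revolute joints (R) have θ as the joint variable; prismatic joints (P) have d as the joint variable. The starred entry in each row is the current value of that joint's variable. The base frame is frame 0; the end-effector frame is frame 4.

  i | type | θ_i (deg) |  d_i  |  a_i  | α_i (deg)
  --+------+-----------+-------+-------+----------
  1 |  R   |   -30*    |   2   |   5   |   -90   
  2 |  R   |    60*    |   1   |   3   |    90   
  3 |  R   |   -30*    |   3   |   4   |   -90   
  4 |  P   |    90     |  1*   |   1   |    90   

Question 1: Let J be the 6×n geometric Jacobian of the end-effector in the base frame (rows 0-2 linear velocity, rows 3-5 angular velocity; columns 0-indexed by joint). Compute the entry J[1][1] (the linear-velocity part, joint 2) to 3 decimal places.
axis z_1 = (0.5000,0.8660,0.0000); lever o_n−o_1 = (4.4486,-2.7231,-5.0311)
cross product → J_v[:, 1] = (-4.3571,2.5155,-5.2141)
J_ω[:, 1] = z_1
entry J[1][1] = 2.5155

2.516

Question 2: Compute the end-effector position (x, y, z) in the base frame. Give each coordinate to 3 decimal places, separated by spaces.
8.779 -5.223 -3.031

after link 1: o_1 = (4.3301, -2.5000, 2.0000)
after link 2: o_2 = (6.1292, -2.3840, -0.5981)
after link 3: o_3 = (8.8792, -6.2811, -2.0981)
after link 4: o_4 = (8.7787, -5.2231, -3.0311)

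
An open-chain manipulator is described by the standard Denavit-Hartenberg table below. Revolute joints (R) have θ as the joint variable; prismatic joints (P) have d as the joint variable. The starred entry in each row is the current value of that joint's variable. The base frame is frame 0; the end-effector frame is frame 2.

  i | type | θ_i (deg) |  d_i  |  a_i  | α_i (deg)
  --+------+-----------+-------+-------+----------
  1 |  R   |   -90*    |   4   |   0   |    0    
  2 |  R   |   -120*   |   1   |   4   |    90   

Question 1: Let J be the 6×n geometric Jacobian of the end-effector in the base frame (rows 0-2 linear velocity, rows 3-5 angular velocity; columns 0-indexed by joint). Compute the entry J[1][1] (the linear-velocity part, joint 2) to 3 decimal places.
-3.464

axis z_1 = (0.0000,0.0000,1.0000); lever o_n−o_1 = (-3.4641,2.0000,1.0000)
cross product → J_v[:, 1] = (-2.0000,-3.4641,0.0000)
J_ω[:, 1] = z_1
entry J[1][1] = -3.4641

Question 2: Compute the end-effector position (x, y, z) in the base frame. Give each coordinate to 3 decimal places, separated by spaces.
-3.464 2.000 5.000

after link 1: o_1 = (0.0000, 0.0000, 4.0000)
after link 2: o_2 = (-3.4641, 2.0000, 5.0000)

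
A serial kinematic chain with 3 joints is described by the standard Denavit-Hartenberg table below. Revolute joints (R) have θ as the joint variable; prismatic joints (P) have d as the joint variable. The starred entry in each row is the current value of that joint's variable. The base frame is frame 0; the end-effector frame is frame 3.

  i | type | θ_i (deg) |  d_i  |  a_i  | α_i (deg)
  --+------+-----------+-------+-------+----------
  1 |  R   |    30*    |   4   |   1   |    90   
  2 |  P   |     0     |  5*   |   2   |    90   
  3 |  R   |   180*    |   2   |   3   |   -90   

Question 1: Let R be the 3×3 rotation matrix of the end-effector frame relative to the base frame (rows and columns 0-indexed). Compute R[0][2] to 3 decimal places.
-0.500

End-effector z-axis (col 2 of R) = (-0.5000,0.8660,-0.0000)
R[0][2] = -0.5000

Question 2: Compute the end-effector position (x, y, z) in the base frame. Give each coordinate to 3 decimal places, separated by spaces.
2.500 -4.330 2.000

after link 1: o_1 = (0.8660, 0.5000, 4.0000)
after link 2: o_2 = (5.0981, -2.8301, 4.0000)
after link 3: o_3 = (2.5000, -4.3301, 2.0000)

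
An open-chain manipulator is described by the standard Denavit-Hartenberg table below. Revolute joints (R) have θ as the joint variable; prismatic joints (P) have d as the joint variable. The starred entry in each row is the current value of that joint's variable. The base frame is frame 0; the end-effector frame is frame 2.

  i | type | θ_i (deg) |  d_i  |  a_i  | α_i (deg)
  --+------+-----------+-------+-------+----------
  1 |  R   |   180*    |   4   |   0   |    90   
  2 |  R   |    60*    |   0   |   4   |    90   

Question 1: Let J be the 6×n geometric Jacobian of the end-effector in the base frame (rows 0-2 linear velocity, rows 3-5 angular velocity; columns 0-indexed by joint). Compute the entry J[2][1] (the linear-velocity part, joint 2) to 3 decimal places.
2.000

axis z_1 = (0.0000,1.0000,0.0000); lever o_n−o_1 = (-2.0000,0.0000,3.4641)
cross product → J_v[:, 1] = (3.4641,-0.0000,2.0000)
J_ω[:, 1] = z_1
entry J[2][1] = 2.0000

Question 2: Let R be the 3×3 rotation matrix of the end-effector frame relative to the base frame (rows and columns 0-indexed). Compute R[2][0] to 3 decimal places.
0.866

End-effector x-axis (col 0 of R) = (-0.5000,0.0000,0.8660)
R[2][0] = 0.8660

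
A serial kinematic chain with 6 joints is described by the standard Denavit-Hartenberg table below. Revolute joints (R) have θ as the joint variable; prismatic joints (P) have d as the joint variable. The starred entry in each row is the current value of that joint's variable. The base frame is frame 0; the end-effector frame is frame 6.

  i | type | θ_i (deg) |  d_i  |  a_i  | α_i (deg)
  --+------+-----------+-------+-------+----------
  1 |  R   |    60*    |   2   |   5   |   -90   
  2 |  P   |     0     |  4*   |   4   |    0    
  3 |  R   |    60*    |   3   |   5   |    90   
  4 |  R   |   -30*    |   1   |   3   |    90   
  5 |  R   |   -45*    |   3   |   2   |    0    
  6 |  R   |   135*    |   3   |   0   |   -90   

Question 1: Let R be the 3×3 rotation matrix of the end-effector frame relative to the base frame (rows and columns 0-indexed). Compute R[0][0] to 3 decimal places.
0.433

End-effector x-axis (col 0 of R) = (0.4330,0.7500,0.5000)
R[0][0] = 0.4330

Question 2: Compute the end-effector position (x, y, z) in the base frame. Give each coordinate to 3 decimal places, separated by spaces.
after link 1: o_1 = (2.5000, 4.3301, 2.0000)
after link 2: o_2 = (1.0359, 9.7942, 2.0000)
after link 3: o_3 = (-0.3122, 13.4593, -2.3301)
after link 4: o_4 = (2.0694, 14.5843, -4.0801)
after link 5: o_5 = (4.2506, 11.7519, -4.5489)
after link 6: o_6 = (6.1256, 9.8033, -3.2498)

6.126 9.803 -3.250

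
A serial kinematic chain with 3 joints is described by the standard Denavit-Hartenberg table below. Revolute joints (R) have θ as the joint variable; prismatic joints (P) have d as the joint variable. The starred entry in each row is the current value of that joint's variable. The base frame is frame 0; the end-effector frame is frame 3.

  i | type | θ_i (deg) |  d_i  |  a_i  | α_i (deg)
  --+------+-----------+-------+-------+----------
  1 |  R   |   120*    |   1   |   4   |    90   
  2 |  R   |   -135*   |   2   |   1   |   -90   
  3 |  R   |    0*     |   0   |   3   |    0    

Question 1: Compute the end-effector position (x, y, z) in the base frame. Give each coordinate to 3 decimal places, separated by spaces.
1.146 2.015 -1.828

after link 1: o_1 = (-2.0000, 3.4641, 1.0000)
after link 2: o_2 = (0.0856, 3.8517, 0.2929)
after link 3: o_3 = (1.1463, 2.0146, -1.8284)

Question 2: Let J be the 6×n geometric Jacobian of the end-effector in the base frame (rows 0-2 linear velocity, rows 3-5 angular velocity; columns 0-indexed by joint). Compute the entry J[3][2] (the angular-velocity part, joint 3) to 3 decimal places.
axis z_2 = (-0.3536,0.6124,-0.7071); lever o_n−o_2 = (1.0607,-1.8371,-2.1213)
cross product → J_v[:, 2] = (-2.5981,-1.5000,-0.0000)
J_ω[:, 2] = z_2
entry J[3][2] = -0.3536

-0.354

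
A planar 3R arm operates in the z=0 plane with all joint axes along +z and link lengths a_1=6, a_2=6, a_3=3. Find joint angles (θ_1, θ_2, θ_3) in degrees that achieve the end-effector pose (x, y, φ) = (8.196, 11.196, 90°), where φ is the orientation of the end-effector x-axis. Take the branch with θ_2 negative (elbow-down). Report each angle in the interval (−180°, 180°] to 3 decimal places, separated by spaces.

wrist centre = target − a_3·(cos φ, sin φ) = (8.1960, 8.1960)
cos θ_2 = (134.3488−6²−6²)/(2·6·6) = 0.8660; θ_2 = -30.0080° (elbow-down)
β = atan2(8.1960,8.1960) = 45.0000°; ψ = atan2(-3.0007,11.1957) = -15.0040°
θ_1 = β − ψ = 60.0040°
θ_3 = φ − θ_1 − θ_2 = 60.0040° (wrapped to (-180°,180°])

60.004 -30.008 60.004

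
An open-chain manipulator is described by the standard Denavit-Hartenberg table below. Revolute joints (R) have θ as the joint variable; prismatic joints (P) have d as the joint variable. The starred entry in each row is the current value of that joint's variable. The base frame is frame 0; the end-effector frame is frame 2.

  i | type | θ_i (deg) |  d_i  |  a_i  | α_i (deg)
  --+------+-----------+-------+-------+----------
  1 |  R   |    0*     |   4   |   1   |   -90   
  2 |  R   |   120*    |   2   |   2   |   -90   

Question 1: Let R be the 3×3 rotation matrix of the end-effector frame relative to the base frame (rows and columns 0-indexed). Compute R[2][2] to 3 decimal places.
0.500

End-effector z-axis (col 2 of R) = (-0.8660,0.0000,0.5000)
R[2][2] = 0.5000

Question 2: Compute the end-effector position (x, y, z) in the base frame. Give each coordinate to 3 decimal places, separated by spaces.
0.000 2.000 2.268

after link 1: o_1 = (1.0000, 0.0000, 4.0000)
after link 2: o_2 = (0.0000, 2.0000, 2.2679)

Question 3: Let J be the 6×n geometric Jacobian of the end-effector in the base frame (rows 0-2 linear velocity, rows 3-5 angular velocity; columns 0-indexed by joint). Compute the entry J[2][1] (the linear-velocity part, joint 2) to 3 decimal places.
axis z_1 = (0.0000,1.0000,0.0000); lever o_n−o_1 = (-1.0000,2.0000,-1.7321)
cross product → J_v[:, 1] = (-1.7321,-0.0000,1.0000)
J_ω[:, 1] = z_1
entry J[2][1] = 1.0000

1.000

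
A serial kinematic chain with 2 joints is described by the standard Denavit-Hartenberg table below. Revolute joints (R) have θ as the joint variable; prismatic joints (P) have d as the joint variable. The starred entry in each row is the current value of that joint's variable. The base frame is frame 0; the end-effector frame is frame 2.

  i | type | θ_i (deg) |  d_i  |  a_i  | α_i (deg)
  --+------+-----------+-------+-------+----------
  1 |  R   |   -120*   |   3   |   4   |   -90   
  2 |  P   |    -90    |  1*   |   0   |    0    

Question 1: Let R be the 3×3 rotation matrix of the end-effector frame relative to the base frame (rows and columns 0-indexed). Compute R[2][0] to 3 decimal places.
1.000

End-effector x-axis (col 0 of R) = (-0.0000,-0.0000,1.0000)
R[2][0] = 1.0000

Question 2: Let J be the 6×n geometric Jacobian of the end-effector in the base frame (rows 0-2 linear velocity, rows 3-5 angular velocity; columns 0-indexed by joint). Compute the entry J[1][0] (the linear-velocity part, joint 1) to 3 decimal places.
axis z_0 = ẑ; lever o_n−o_0 = (-1.1340,-3.9641,3.0000)
cross product → J_v[:, 0] = (3.9641,-1.1340,0.0000)
J_ω[:, 0] = z_0
entry J[1][0] = -1.1340

-1.134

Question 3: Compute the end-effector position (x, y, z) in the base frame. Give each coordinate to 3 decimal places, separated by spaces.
-1.134 -3.964 3.000

after link 1: o_1 = (-2.0000, -3.4641, 3.0000)
after link 2: o_2 = (-1.1340, -3.9641, 3.0000)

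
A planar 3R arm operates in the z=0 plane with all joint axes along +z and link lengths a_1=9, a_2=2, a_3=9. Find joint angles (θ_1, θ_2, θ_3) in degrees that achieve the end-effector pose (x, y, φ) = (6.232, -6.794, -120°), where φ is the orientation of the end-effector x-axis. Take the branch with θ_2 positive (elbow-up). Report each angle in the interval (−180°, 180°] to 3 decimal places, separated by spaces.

0.001 30.002 -150.003

wrist centre = target − a_3·(cos φ, sin φ) = (10.7320, 1.0002)
cos θ_2 = (116.1763−9²−2²)/(2·9·2) = 0.8660; θ_2 = 30.0020° (elbow-up)
β = atan2(1.0002,10.7320) = 5.3246°; ψ = atan2(1.0001,10.7320) = 5.3237°
θ_1 = β − ψ = 0.0009°
θ_3 = φ − θ_1 − θ_2 = -150.0029° (wrapped to (-180°,180°])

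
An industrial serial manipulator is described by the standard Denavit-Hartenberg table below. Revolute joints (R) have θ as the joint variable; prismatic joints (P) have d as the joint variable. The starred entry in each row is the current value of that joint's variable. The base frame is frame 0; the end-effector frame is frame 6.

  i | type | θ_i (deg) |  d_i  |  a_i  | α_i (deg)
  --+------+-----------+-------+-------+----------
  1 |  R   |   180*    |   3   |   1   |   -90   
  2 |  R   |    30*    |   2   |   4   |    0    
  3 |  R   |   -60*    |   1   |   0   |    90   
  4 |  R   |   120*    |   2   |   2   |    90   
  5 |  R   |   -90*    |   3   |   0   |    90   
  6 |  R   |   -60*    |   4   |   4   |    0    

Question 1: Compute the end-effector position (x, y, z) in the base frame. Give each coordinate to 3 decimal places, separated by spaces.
after link 1: o_1 = (-1.0000, 0.0000, 3.0000)
after link 2: o_2 = (-4.4641, -2.0000, 1.0000)
after link 3: o_3 = (-4.4641, -3.0000, 1.0000)
after link 4: o_4 = (-2.5981, -4.7321, 2.2321)
after link 5: o_5 = (-4.8481, -6.2321, 3.5311)
after link 6: o_6 = (-4.9821, -1.0359, 1.2990)

-4.982 -1.036 1.299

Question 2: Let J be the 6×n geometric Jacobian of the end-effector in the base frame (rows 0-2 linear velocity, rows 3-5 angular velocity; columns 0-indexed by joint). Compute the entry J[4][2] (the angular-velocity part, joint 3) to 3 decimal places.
axis z_2 = (-0.0000,-1.0000,0.0000); lever o_n−o_2 = (-0.5179,0.9641,0.2990)
cross product → J_v[:, 2] = (-0.2990,0.0000,-0.5179)
J_ω[:, 2] = z_2
entry J[4][2] = -1.0000

-1.000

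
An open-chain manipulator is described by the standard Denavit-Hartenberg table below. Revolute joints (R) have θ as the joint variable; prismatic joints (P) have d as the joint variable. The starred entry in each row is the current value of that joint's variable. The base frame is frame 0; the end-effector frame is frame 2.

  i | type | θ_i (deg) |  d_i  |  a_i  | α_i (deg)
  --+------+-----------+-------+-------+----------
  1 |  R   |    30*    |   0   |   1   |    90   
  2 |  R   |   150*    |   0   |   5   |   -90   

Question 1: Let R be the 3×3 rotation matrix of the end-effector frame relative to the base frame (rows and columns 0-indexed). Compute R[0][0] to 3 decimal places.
-0.750

End-effector x-axis (col 0 of R) = (-0.7500,-0.4330,0.5000)
R[0][0] = -0.7500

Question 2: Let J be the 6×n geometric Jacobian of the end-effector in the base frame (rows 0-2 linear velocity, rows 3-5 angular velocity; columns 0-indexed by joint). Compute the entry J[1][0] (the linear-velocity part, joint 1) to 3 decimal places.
axis z_0 = ẑ; lever o_n−o_0 = (-2.8840,-1.6651,2.5000)
cross product → J_v[:, 0] = (1.6651,-2.8840,0.0000)
J_ω[:, 0] = z_0
entry J[1][0] = -2.8840

-2.884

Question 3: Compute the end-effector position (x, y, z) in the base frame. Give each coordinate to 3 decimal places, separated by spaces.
-2.884 -1.665 2.500

after link 1: o_1 = (0.8660, 0.5000, 0.0000)
after link 2: o_2 = (-2.8840, -1.6651, 2.5000)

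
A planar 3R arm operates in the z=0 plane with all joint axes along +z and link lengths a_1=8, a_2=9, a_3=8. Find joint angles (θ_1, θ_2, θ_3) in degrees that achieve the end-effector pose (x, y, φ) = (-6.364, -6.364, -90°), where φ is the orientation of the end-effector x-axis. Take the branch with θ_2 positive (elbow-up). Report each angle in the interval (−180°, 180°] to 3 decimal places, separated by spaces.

wrist centre = target − a_3·(cos φ, sin φ) = (-6.3640, 1.6360)
cos θ_2 = (43.1770−8²−9²)/(2·8·9) = -0.7071; θ_2 = 134.9998° (elbow-up)
β = atan2(1.6360,-6.3640) = 165.5831°; ψ = atan2(6.3640,1.6361) = 75.5825°
θ_1 = β − ψ = 90.0006°
θ_3 = φ − θ_1 − θ_2 = 44.9996° (wrapped to (-180°,180°])

90.001 135.000 45.000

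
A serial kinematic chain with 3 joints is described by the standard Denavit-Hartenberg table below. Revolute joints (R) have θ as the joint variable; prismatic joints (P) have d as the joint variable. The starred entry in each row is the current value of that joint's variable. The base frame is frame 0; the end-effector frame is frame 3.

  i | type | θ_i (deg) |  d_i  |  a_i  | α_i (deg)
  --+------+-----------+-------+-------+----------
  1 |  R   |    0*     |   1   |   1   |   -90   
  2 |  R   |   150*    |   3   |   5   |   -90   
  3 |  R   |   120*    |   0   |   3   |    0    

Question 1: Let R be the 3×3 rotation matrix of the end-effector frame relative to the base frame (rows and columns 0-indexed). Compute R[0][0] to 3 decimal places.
0.433

End-effector x-axis (col 0 of R) = (0.4330,-0.8660,0.2500)
R[0][0] = 0.4330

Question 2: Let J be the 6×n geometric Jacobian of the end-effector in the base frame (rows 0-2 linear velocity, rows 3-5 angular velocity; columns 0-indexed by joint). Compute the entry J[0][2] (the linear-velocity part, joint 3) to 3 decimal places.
2.250

axis z_2 = (-0.5000,0.0000,0.8660); lever o_n−o_2 = (1.2990,-2.5981,0.7500)
cross product → J_v[:, 2] = (2.2500,1.5000,1.2990)
J_ω[:, 2] = z_2
entry J[0][2] = 2.2500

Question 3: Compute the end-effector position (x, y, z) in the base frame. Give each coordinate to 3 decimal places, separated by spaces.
-2.031 0.402 -0.750

after link 1: o_1 = (1.0000, 0.0000, 1.0000)
after link 2: o_2 = (-3.3301, 3.0000, -1.5000)
after link 3: o_3 = (-2.0311, 0.4019, -0.7500)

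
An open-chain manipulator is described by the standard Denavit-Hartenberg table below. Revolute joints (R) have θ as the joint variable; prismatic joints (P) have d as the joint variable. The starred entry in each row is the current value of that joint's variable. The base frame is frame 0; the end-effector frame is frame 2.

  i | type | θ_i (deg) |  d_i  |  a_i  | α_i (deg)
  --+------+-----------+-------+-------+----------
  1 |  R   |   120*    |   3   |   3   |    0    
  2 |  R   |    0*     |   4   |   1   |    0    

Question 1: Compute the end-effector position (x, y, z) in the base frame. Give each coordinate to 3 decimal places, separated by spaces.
after link 1: o_1 = (-1.5000, 2.5981, 3.0000)
after link 2: o_2 = (-2.0000, 3.4641, 7.0000)

-2.000 3.464 7.000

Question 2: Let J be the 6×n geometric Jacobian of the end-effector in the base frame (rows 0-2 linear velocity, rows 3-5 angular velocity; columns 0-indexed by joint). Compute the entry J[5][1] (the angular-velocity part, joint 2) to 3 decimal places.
axis z_1 = (0.0000,0.0000,1.0000); lever o_n−o_1 = (-0.5000,0.8660,4.0000)
cross product → J_v[:, 1] = (-0.8660,-0.5000,0.0000)
J_ω[:, 1] = z_1
entry J[5][1] = 1.0000

1.000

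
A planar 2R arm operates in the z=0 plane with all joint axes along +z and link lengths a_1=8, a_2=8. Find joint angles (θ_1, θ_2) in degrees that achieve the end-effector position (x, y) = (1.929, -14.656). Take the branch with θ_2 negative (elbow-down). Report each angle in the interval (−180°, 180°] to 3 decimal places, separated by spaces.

cos θ_2 = (218.5194−8²−8²)/(2·8·8) = 0.7072; θ_2 = -44.9939° (elbow-down)
β = atan2(-14.6560,1.9290) = -82.5019°; ψ = atan2(-5.6562,13.6575) = -22.4969°
θ_1 = β − ψ = -60.0050°

-60.005 -44.994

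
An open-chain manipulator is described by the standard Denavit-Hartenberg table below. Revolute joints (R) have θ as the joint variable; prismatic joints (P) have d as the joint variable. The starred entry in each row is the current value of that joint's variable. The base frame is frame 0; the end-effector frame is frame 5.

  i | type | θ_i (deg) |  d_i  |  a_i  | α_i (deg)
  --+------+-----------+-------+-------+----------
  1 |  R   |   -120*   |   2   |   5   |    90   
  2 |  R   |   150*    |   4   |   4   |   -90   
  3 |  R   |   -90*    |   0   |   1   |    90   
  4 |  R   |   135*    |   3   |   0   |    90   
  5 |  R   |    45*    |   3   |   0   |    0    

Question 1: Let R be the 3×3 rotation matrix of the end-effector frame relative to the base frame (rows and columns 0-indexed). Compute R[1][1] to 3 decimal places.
-0.497

End-effector y-axis (col 1 of R) = (-0.8642,-0.4968,0.0795)
R[1][1] = -0.4968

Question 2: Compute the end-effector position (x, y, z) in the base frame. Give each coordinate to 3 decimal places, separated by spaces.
-7.704 0.899 0.663

after link 1: o_1 = (-2.5000, -4.3301, 2.0000)
after link 2: o_2 = (-4.2321, 0.6699, 4.0000)
after link 3: o_3 = (-5.0981, 1.1699, 4.0000)
after link 4: o_4 = (-6.3971, -1.0801, 2.5000)
after link 5: o_5 = (-7.7039, 0.8991, 0.6629)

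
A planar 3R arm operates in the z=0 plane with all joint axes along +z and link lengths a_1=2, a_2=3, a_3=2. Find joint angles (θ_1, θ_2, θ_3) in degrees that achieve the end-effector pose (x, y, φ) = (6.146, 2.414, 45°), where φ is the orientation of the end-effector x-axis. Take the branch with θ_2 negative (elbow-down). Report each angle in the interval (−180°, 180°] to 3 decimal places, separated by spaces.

wrist centre = target − a_3·(cos φ, sin φ) = (4.7318, 0.9998)
cos θ_2 = (23.3894−2²−3²)/(2·2·3) = 0.8658; θ_2 = -30.0280° (elbow-down)
β = atan2(0.9998,4.7318) = 11.9306°; ψ = atan2(-1.5013,4.5973) = -18.0845°
θ_1 = β − ψ = 30.0151°
θ_3 = φ − θ_1 − θ_2 = 45.0128° (wrapped to (-180°,180°])

30.015 -30.028 45.013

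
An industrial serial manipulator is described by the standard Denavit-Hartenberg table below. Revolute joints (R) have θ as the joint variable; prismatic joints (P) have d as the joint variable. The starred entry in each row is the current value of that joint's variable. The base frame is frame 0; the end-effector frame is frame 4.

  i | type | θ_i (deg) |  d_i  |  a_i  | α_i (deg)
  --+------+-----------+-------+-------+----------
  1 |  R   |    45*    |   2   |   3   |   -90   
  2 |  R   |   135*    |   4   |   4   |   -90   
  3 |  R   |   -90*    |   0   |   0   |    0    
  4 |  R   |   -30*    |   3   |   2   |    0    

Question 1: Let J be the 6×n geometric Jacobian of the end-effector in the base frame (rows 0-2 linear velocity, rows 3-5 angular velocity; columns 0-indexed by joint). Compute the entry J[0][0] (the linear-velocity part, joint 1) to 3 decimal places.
-3.174

axis z_0 = ẑ; lever o_n−o_0 = (-4.9319,3.1745,2.0000)
cross product → J_v[:, 0] = (-3.1745,-4.9319,0.0000)
J_ω[:, 0] = z_0
entry J[0][0] = -3.1745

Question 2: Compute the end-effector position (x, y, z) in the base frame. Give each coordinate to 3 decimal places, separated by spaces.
-4.932 3.174 2.000

after link 1: o_1 = (2.1213, 2.1213, 2.0000)
after link 2: o_2 = (-2.7071, 2.9497, -0.8284)
after link 3: o_3 = (-2.7071, 2.9497, -0.8284)
after link 4: o_4 = (-4.9319, 3.1745, 2.0000)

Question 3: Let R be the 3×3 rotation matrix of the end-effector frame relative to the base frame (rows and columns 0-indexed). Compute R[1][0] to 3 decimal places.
End-effector x-axis (col 0 of R) = (-0.3624,0.8624,0.3536)
R[1][0] = 0.8624

0.862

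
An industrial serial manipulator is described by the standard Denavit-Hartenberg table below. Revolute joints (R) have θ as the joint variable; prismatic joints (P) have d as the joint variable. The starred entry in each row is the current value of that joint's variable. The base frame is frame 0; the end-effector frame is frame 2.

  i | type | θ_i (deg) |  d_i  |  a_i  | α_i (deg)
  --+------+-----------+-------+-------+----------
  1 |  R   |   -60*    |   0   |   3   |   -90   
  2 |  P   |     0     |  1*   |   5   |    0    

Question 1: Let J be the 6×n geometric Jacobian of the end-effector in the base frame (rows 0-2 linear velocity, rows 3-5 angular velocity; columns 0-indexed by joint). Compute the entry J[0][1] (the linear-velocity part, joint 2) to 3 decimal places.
0.866

prismatic axis z_1 = (0.8660,0.5000,0.0000)
J_v[:, 1] = z_1; J_ω[:, 1] = (0,0,0)
entry J[0][1] = 0.8660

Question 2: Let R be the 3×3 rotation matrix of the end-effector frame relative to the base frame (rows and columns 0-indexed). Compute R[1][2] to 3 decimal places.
0.500

End-effector z-axis (col 2 of R) = (0.8660,0.5000,0.0000)
R[1][2] = 0.5000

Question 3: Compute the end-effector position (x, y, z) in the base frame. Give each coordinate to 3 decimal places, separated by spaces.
4.866 -6.428 0.000

after link 1: o_1 = (1.5000, -2.5981, 0.0000)
after link 2: o_2 = (4.8660, -6.4282, 0.0000)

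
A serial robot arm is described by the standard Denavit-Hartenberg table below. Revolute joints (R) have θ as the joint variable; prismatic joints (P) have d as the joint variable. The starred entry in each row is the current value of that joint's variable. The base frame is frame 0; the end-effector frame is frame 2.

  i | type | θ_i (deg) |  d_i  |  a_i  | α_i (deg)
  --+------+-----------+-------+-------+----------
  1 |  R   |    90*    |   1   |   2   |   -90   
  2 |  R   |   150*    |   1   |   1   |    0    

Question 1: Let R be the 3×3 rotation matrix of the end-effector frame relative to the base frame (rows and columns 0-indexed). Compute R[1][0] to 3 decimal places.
End-effector x-axis (col 0 of R) = (-0.0000,-0.8660,-0.5000)
R[1][0] = -0.8660

-0.866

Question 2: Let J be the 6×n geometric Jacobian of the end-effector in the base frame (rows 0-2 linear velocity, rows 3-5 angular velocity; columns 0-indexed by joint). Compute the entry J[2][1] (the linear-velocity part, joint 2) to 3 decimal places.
axis z_1 = (-1.0000,0.0000,0.0000); lever o_n−o_1 = (-1.0000,-0.8660,-0.5000)
cross product → J_v[:, 1] = (0.0000,-0.5000,0.8660)
J_ω[:, 1] = z_1
entry J[2][1] = 0.8660

0.866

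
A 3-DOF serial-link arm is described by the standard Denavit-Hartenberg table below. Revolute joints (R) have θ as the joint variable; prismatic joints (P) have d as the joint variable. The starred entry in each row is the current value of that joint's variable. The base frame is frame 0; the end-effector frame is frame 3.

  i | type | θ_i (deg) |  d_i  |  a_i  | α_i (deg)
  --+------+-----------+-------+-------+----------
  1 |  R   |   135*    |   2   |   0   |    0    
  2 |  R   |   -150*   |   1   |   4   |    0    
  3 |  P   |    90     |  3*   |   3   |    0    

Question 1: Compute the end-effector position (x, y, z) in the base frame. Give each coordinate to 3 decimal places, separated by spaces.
4.640 1.863 6.000

after link 1: o_1 = (0.0000, 0.0000, 2.0000)
after link 2: o_2 = (3.8637, -1.0353, 3.0000)
after link 3: o_3 = (4.6402, 1.8625, 6.0000)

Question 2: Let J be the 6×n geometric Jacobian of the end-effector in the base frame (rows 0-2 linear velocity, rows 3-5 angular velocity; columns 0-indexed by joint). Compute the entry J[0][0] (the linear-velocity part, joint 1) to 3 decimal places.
axis z_0 = ẑ; lever o_n−o_0 = (4.6402,1.8625,6.0000)
cross product → J_v[:, 0] = (-1.8625,4.6402,0.0000)
J_ω[:, 0] = z_0
entry J[0][0] = -1.8625

-1.863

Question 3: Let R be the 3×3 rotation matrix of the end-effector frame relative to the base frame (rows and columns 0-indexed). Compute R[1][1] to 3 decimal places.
End-effector y-axis (col 1 of R) = (-0.9659,0.2588,0.0000)
R[1][1] = 0.2588

0.259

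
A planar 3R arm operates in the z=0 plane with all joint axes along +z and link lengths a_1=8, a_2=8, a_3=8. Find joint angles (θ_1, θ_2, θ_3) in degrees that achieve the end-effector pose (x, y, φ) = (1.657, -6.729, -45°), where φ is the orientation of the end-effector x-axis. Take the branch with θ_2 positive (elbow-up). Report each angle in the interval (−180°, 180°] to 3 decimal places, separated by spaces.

120.005 150.000 44.995

wrist centre = target − a_3·(cos φ, sin φ) = (-3.9999, -1.0721)
cos θ_2 = (17.1483−8²−8²)/(2·8·8) = -0.8660; θ_2 = 150.0004° (elbow-up)
β = atan2(-1.0721,-3.9999) = -164.9948°; ψ = atan2(4.0000,1.0718) = 75.0002°
θ_1 = β − ψ = -239.9950°
θ_3 = φ − θ_1 − θ_2 = 44.9946° (wrapped to (-180°,180°])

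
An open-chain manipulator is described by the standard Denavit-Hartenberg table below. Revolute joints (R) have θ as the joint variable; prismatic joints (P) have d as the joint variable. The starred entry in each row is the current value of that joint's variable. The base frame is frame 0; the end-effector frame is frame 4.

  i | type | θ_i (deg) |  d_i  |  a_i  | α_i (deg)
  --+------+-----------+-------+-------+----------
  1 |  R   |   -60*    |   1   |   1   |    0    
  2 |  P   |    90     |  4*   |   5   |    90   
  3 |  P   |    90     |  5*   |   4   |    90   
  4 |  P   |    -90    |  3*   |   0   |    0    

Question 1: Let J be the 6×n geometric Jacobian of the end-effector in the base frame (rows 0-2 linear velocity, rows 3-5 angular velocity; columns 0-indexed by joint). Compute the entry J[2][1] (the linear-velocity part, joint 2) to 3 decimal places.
1.000

prismatic axis z_1 = (0.0000,0.0000,1.0000)
J_v[:, 1] = z_1; J_ω[:, 1] = (0,0,0)
entry J[2][1] = 1.0000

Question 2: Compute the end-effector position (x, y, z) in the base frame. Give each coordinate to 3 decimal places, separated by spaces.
9.928 -1.196 9.000

after link 1: o_1 = (0.5000, -0.8660, 1.0000)
after link 2: o_2 = (4.8301, 1.6340, 5.0000)
after link 3: o_3 = (7.3301, -2.6962, 9.0000)
after link 4: o_4 = (9.9282, -1.1962, 9.0000)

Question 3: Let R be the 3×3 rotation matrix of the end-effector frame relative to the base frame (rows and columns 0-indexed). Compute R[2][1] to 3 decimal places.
End-effector y-axis (col 1 of R) = (0.0000,0.0000,1.0000)
R[2][1] = 1.0000

1.000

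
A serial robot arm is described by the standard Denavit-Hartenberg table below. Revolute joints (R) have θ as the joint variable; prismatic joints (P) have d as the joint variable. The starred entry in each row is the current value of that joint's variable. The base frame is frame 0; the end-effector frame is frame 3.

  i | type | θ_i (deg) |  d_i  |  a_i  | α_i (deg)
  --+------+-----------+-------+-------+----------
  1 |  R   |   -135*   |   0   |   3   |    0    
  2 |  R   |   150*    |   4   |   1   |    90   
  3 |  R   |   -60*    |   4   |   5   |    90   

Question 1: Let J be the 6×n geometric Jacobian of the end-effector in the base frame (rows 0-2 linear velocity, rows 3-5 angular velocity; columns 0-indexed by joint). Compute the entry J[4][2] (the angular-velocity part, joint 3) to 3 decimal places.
-0.966

axis z_2 = (0.2588,-0.9659,0.0000); lever o_n−o_2 = (3.4501,-3.2167,-4.3301)
cross product → J_v[:, 2] = (4.1826,1.1207,2.5000)
J_ω[:, 2] = z_2
entry J[4][2] = -0.9659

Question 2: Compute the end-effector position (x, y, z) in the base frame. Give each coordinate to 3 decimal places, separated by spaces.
after link 1: o_1 = (-2.1213, -2.1213, 0.0000)
after link 2: o_2 = (-1.1554, -1.8625, 4.0000)
after link 3: o_3 = (2.2947, -5.0792, -0.3301)

2.295 -5.079 -0.330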